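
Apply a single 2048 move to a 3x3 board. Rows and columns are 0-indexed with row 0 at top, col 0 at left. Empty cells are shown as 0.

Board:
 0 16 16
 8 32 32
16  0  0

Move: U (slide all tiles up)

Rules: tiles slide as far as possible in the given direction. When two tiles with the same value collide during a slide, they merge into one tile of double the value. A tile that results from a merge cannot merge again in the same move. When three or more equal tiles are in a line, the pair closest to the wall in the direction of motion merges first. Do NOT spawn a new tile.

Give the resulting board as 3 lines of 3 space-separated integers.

Answer:  8 16 16
16 32 32
 0  0  0

Derivation:
Slide up:
col 0: [0, 8, 16] -> [8, 16, 0]
col 1: [16, 32, 0] -> [16, 32, 0]
col 2: [16, 32, 0] -> [16, 32, 0]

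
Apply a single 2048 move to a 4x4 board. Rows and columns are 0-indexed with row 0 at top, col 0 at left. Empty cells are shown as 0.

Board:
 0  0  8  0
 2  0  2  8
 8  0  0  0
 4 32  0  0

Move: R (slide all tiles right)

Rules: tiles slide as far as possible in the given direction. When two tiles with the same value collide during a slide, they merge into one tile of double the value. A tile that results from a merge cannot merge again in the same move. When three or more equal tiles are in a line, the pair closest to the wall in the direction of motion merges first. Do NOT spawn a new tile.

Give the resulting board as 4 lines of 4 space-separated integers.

Slide right:
row 0: [0, 0, 8, 0] -> [0, 0, 0, 8]
row 1: [2, 0, 2, 8] -> [0, 0, 4, 8]
row 2: [8, 0, 0, 0] -> [0, 0, 0, 8]
row 3: [4, 32, 0, 0] -> [0, 0, 4, 32]

Answer:  0  0  0  8
 0  0  4  8
 0  0  0  8
 0  0  4 32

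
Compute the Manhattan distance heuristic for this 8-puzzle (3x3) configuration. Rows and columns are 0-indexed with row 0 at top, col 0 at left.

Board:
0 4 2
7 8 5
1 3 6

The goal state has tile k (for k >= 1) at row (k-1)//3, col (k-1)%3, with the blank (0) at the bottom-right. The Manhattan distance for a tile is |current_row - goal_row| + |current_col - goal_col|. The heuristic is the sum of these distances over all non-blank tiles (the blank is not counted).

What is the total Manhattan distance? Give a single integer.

Answer: 12

Derivation:
Tile 4: (0,1)->(1,0) = 2
Tile 2: (0,2)->(0,1) = 1
Tile 7: (1,0)->(2,0) = 1
Tile 8: (1,1)->(2,1) = 1
Tile 5: (1,2)->(1,1) = 1
Tile 1: (2,0)->(0,0) = 2
Tile 3: (2,1)->(0,2) = 3
Tile 6: (2,2)->(1,2) = 1
Sum: 2 + 1 + 1 + 1 + 1 + 2 + 3 + 1 = 12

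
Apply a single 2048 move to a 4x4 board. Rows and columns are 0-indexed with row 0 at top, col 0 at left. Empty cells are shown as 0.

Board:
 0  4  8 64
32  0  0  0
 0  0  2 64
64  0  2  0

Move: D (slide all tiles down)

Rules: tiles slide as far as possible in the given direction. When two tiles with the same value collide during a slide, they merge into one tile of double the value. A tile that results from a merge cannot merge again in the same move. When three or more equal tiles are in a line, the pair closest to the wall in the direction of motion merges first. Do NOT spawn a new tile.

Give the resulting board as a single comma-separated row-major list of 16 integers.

Answer: 0, 0, 0, 0, 0, 0, 0, 0, 32, 0, 8, 0, 64, 4, 4, 128

Derivation:
Slide down:
col 0: [0, 32, 0, 64] -> [0, 0, 32, 64]
col 1: [4, 0, 0, 0] -> [0, 0, 0, 4]
col 2: [8, 0, 2, 2] -> [0, 0, 8, 4]
col 3: [64, 0, 64, 0] -> [0, 0, 0, 128]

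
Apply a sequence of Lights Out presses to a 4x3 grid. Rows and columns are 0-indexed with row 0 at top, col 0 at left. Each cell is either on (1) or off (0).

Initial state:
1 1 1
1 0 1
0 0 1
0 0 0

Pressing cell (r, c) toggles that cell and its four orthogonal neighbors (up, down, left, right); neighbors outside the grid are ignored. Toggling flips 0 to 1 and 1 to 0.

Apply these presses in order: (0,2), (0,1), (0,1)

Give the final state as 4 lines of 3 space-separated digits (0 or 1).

Answer: 1 0 0
1 0 0
0 0 1
0 0 0

Derivation:
After press 1 at (0,2):
1 0 0
1 0 0
0 0 1
0 0 0

After press 2 at (0,1):
0 1 1
1 1 0
0 0 1
0 0 0

After press 3 at (0,1):
1 0 0
1 0 0
0 0 1
0 0 0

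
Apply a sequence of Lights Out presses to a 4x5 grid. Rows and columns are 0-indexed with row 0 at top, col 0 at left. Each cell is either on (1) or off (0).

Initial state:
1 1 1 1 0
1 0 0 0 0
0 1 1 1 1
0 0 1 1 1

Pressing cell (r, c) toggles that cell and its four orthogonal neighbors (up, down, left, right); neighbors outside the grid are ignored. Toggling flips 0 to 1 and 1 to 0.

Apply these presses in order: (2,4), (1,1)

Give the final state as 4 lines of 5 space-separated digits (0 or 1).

Answer: 1 0 1 1 0
0 1 1 0 1
0 0 1 0 0
0 0 1 1 0

Derivation:
After press 1 at (2,4):
1 1 1 1 0
1 0 0 0 1
0 1 1 0 0
0 0 1 1 0

After press 2 at (1,1):
1 0 1 1 0
0 1 1 0 1
0 0 1 0 0
0 0 1 1 0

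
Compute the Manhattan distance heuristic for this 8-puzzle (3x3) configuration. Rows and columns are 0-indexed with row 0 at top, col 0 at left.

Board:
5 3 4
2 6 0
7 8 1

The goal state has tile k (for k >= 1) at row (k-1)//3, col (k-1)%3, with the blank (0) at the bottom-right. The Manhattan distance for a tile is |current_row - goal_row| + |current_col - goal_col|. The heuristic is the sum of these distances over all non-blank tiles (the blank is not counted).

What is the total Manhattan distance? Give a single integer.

Tile 5: at (0,0), goal (1,1), distance |0-1|+|0-1| = 2
Tile 3: at (0,1), goal (0,2), distance |0-0|+|1-2| = 1
Tile 4: at (0,2), goal (1,0), distance |0-1|+|2-0| = 3
Tile 2: at (1,0), goal (0,1), distance |1-0|+|0-1| = 2
Tile 6: at (1,1), goal (1,2), distance |1-1|+|1-2| = 1
Tile 7: at (2,0), goal (2,0), distance |2-2|+|0-0| = 0
Tile 8: at (2,1), goal (2,1), distance |2-2|+|1-1| = 0
Tile 1: at (2,2), goal (0,0), distance |2-0|+|2-0| = 4
Sum: 2 + 1 + 3 + 2 + 1 + 0 + 0 + 4 = 13

Answer: 13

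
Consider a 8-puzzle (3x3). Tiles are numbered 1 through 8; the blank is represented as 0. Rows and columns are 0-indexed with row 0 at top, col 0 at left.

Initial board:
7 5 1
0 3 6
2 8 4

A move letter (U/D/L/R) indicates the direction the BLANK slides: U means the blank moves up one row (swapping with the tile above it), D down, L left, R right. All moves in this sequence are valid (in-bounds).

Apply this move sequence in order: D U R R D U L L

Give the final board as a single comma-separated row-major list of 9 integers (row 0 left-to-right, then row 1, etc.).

After move 1 (D):
7 5 1
2 3 6
0 8 4

After move 2 (U):
7 5 1
0 3 6
2 8 4

After move 3 (R):
7 5 1
3 0 6
2 8 4

After move 4 (R):
7 5 1
3 6 0
2 8 4

After move 5 (D):
7 5 1
3 6 4
2 8 0

After move 6 (U):
7 5 1
3 6 0
2 8 4

After move 7 (L):
7 5 1
3 0 6
2 8 4

After move 8 (L):
7 5 1
0 3 6
2 8 4

Answer: 7, 5, 1, 0, 3, 6, 2, 8, 4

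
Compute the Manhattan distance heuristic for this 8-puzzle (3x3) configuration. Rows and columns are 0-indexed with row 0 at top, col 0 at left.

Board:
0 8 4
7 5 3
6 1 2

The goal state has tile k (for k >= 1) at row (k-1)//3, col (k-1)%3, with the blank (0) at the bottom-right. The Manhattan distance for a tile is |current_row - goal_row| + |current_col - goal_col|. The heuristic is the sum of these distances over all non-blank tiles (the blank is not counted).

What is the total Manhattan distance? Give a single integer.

Answer: 16

Derivation:
Tile 8: at (0,1), goal (2,1), distance |0-2|+|1-1| = 2
Tile 4: at (0,2), goal (1,0), distance |0-1|+|2-0| = 3
Tile 7: at (1,0), goal (2,0), distance |1-2|+|0-0| = 1
Tile 5: at (1,1), goal (1,1), distance |1-1|+|1-1| = 0
Tile 3: at (1,2), goal (0,2), distance |1-0|+|2-2| = 1
Tile 6: at (2,0), goal (1,2), distance |2-1|+|0-2| = 3
Tile 1: at (2,1), goal (0,0), distance |2-0|+|1-0| = 3
Tile 2: at (2,2), goal (0,1), distance |2-0|+|2-1| = 3
Sum: 2 + 3 + 1 + 0 + 1 + 3 + 3 + 3 = 16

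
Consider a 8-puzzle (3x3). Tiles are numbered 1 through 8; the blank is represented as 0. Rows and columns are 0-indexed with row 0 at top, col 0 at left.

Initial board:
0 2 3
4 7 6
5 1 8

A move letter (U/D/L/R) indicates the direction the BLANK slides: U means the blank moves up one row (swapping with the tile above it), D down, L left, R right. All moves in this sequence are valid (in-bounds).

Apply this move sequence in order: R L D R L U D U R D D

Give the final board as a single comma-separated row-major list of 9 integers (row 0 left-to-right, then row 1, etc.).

After move 1 (R):
2 0 3
4 7 6
5 1 8

After move 2 (L):
0 2 3
4 7 6
5 1 8

After move 3 (D):
4 2 3
0 7 6
5 1 8

After move 4 (R):
4 2 3
7 0 6
5 1 8

After move 5 (L):
4 2 3
0 7 6
5 1 8

After move 6 (U):
0 2 3
4 7 6
5 1 8

After move 7 (D):
4 2 3
0 7 6
5 1 8

After move 8 (U):
0 2 3
4 7 6
5 1 8

After move 9 (R):
2 0 3
4 7 6
5 1 8

After move 10 (D):
2 7 3
4 0 6
5 1 8

After move 11 (D):
2 7 3
4 1 6
5 0 8

Answer: 2, 7, 3, 4, 1, 6, 5, 0, 8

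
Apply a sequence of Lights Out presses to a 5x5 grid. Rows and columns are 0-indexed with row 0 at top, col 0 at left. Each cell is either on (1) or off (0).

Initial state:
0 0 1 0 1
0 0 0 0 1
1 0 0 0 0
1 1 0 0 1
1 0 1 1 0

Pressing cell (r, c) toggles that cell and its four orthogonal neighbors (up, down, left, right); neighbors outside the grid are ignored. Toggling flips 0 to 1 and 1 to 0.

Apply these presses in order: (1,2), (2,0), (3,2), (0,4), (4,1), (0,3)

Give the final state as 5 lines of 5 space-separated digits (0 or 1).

After press 1 at (1,2):
0 0 0 0 1
0 1 1 1 1
1 0 1 0 0
1 1 0 0 1
1 0 1 1 0

After press 2 at (2,0):
0 0 0 0 1
1 1 1 1 1
0 1 1 0 0
0 1 0 0 1
1 0 1 1 0

After press 3 at (3,2):
0 0 0 0 1
1 1 1 1 1
0 1 0 0 0
0 0 1 1 1
1 0 0 1 0

After press 4 at (0,4):
0 0 0 1 0
1 1 1 1 0
0 1 0 0 0
0 0 1 1 1
1 0 0 1 0

After press 5 at (4,1):
0 0 0 1 0
1 1 1 1 0
0 1 0 0 0
0 1 1 1 1
0 1 1 1 0

After press 6 at (0,3):
0 0 1 0 1
1 1 1 0 0
0 1 0 0 0
0 1 1 1 1
0 1 1 1 0

Answer: 0 0 1 0 1
1 1 1 0 0
0 1 0 0 0
0 1 1 1 1
0 1 1 1 0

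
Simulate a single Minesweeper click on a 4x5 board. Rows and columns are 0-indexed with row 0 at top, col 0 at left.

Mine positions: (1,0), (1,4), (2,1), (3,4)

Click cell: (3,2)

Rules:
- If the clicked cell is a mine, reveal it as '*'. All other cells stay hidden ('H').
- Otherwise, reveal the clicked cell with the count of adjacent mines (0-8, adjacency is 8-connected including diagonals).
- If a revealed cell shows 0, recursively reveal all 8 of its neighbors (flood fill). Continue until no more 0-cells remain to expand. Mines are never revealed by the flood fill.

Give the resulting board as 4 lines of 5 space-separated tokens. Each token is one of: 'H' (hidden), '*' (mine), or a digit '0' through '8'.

H H H H H
H H H H H
H H H H H
H H 1 H H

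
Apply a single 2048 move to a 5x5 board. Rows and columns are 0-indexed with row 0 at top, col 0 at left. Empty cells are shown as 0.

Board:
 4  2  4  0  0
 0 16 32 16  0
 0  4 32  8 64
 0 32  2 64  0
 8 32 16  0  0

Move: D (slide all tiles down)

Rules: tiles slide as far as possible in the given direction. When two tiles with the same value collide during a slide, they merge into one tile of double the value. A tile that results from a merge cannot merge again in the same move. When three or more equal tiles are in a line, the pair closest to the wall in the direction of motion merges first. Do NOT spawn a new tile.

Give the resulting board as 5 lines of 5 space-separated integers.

Answer:  0  0  0  0  0
 0  2  4  0  0
 0 16 64 16  0
 4  4  2  8  0
 8 64 16 64 64

Derivation:
Slide down:
col 0: [4, 0, 0, 0, 8] -> [0, 0, 0, 4, 8]
col 1: [2, 16, 4, 32, 32] -> [0, 2, 16, 4, 64]
col 2: [4, 32, 32, 2, 16] -> [0, 4, 64, 2, 16]
col 3: [0, 16, 8, 64, 0] -> [0, 0, 16, 8, 64]
col 4: [0, 0, 64, 0, 0] -> [0, 0, 0, 0, 64]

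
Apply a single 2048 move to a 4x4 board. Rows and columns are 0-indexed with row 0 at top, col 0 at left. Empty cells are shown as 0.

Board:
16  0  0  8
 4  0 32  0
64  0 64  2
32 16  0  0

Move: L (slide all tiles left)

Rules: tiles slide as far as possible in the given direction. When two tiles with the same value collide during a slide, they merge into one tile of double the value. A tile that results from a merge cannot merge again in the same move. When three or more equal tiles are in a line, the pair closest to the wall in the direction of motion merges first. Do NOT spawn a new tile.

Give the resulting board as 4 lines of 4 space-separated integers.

Slide left:
row 0: [16, 0, 0, 8] -> [16, 8, 0, 0]
row 1: [4, 0, 32, 0] -> [4, 32, 0, 0]
row 2: [64, 0, 64, 2] -> [128, 2, 0, 0]
row 3: [32, 16, 0, 0] -> [32, 16, 0, 0]

Answer:  16   8   0   0
  4  32   0   0
128   2   0   0
 32  16   0   0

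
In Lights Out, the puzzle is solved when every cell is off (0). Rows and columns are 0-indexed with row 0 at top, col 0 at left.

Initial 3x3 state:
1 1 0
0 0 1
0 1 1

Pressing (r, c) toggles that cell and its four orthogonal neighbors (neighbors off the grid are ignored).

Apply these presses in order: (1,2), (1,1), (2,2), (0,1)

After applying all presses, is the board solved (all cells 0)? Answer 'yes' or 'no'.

Answer: no

Derivation:
After press 1 at (1,2):
1 1 1
0 1 0
0 1 0

After press 2 at (1,1):
1 0 1
1 0 1
0 0 0

After press 3 at (2,2):
1 0 1
1 0 0
0 1 1

After press 4 at (0,1):
0 1 0
1 1 0
0 1 1

Lights still on: 5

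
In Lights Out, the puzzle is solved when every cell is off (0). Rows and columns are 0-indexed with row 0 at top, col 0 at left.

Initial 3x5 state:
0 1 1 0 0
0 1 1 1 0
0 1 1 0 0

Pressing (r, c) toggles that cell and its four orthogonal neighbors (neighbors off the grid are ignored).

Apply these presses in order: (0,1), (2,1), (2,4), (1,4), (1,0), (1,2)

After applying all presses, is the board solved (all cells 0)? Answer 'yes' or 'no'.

Answer: no

Derivation:
After press 1 at (0,1):
1 0 0 0 0
0 0 1 1 0
0 1 1 0 0

After press 2 at (2,1):
1 0 0 0 0
0 1 1 1 0
1 0 0 0 0

After press 3 at (2,4):
1 0 0 0 0
0 1 1 1 1
1 0 0 1 1

After press 4 at (1,4):
1 0 0 0 1
0 1 1 0 0
1 0 0 1 0

After press 5 at (1,0):
0 0 0 0 1
1 0 1 0 0
0 0 0 1 0

After press 6 at (1,2):
0 0 1 0 1
1 1 0 1 0
0 0 1 1 0

Lights still on: 7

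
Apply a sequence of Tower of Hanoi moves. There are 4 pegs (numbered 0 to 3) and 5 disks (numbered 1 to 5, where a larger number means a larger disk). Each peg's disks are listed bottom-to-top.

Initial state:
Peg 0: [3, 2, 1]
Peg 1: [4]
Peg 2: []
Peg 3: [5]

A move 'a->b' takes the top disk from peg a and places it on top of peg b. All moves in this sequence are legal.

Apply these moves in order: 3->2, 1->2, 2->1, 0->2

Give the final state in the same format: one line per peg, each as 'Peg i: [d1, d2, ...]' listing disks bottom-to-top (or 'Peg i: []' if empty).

Answer: Peg 0: [3, 2]
Peg 1: [4]
Peg 2: [5, 1]
Peg 3: []

Derivation:
After move 1 (3->2):
Peg 0: [3, 2, 1]
Peg 1: [4]
Peg 2: [5]
Peg 3: []

After move 2 (1->2):
Peg 0: [3, 2, 1]
Peg 1: []
Peg 2: [5, 4]
Peg 3: []

After move 3 (2->1):
Peg 0: [3, 2, 1]
Peg 1: [4]
Peg 2: [5]
Peg 3: []

After move 4 (0->2):
Peg 0: [3, 2]
Peg 1: [4]
Peg 2: [5, 1]
Peg 3: []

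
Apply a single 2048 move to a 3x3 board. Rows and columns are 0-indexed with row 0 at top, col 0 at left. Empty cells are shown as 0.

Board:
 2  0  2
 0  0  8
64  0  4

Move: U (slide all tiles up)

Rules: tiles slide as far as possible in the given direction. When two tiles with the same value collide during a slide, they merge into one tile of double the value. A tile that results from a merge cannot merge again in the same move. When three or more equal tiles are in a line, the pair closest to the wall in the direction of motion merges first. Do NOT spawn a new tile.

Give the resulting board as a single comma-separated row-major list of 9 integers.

Slide up:
col 0: [2, 0, 64] -> [2, 64, 0]
col 1: [0, 0, 0] -> [0, 0, 0]
col 2: [2, 8, 4] -> [2, 8, 4]

Answer: 2, 0, 2, 64, 0, 8, 0, 0, 4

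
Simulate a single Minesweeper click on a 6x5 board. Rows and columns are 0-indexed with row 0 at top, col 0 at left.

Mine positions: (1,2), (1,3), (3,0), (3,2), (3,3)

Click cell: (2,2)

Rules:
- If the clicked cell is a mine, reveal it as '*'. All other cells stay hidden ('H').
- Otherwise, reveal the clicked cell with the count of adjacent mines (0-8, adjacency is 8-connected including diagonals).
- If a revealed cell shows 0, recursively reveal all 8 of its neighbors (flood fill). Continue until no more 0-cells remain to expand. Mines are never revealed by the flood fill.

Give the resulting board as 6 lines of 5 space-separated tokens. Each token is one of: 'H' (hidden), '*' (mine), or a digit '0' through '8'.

H H H H H
H H H H H
H H 4 H H
H H H H H
H H H H H
H H H H H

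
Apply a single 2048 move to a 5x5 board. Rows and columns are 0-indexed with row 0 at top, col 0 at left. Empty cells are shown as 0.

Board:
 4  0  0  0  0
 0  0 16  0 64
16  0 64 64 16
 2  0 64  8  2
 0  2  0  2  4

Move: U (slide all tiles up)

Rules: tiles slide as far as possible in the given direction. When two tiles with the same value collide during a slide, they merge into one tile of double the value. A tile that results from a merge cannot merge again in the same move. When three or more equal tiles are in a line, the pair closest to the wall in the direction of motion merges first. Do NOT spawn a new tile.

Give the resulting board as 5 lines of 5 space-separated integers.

Slide up:
col 0: [4, 0, 16, 2, 0] -> [4, 16, 2, 0, 0]
col 1: [0, 0, 0, 0, 2] -> [2, 0, 0, 0, 0]
col 2: [0, 16, 64, 64, 0] -> [16, 128, 0, 0, 0]
col 3: [0, 0, 64, 8, 2] -> [64, 8, 2, 0, 0]
col 4: [0, 64, 16, 2, 4] -> [64, 16, 2, 4, 0]

Answer:   4   2  16  64  64
 16   0 128   8  16
  2   0   0   2   2
  0   0   0   0   4
  0   0   0   0   0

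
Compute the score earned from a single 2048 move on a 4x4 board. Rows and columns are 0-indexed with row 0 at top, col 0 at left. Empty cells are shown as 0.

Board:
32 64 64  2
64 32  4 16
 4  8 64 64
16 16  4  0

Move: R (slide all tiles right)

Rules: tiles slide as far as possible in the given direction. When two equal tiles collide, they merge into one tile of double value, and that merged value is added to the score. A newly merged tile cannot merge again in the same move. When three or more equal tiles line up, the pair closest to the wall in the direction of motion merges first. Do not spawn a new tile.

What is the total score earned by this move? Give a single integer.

Slide right:
row 0: [32, 64, 64, 2] -> [0, 32, 128, 2]  score +128 (running 128)
row 1: [64, 32, 4, 16] -> [64, 32, 4, 16]  score +0 (running 128)
row 2: [4, 8, 64, 64] -> [0, 4, 8, 128]  score +128 (running 256)
row 3: [16, 16, 4, 0] -> [0, 0, 32, 4]  score +32 (running 288)
Board after move:
  0  32 128   2
 64  32   4  16
  0   4   8 128
  0   0  32   4

Answer: 288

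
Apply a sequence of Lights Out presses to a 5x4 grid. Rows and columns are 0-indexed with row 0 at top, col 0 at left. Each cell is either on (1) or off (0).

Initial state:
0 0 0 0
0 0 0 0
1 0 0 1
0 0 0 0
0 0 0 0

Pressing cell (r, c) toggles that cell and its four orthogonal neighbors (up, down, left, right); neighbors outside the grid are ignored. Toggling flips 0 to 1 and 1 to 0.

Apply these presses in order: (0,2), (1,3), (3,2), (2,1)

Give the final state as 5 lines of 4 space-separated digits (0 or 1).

Answer: 0 1 1 0
0 1 0 1
0 1 0 0
0 0 1 1
0 0 1 0

Derivation:
After press 1 at (0,2):
0 1 1 1
0 0 1 0
1 0 0 1
0 0 0 0
0 0 0 0

After press 2 at (1,3):
0 1 1 0
0 0 0 1
1 0 0 0
0 0 0 0
0 0 0 0

After press 3 at (3,2):
0 1 1 0
0 0 0 1
1 0 1 0
0 1 1 1
0 0 1 0

After press 4 at (2,1):
0 1 1 0
0 1 0 1
0 1 0 0
0 0 1 1
0 0 1 0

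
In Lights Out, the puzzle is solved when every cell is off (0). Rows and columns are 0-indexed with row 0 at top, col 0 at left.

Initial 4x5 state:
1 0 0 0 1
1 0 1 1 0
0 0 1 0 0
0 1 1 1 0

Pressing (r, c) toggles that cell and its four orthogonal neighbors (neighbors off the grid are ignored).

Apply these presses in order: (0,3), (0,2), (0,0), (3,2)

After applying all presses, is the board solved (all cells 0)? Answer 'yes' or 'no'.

After press 1 at (0,3):
1 0 1 1 0
1 0 1 0 0
0 0 1 0 0
0 1 1 1 0

After press 2 at (0,2):
1 1 0 0 0
1 0 0 0 0
0 0 1 0 0
0 1 1 1 0

After press 3 at (0,0):
0 0 0 0 0
0 0 0 0 0
0 0 1 0 0
0 1 1 1 0

After press 4 at (3,2):
0 0 0 0 0
0 0 0 0 0
0 0 0 0 0
0 0 0 0 0

Lights still on: 0

Answer: yes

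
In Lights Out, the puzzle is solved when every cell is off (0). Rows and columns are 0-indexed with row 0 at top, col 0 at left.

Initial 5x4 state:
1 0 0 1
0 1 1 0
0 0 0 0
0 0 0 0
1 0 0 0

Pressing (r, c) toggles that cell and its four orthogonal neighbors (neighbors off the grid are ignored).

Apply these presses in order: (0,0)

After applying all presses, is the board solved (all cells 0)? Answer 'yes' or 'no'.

Answer: no

Derivation:
After press 1 at (0,0):
0 1 0 1
1 1 1 0
0 0 0 0
0 0 0 0
1 0 0 0

Lights still on: 6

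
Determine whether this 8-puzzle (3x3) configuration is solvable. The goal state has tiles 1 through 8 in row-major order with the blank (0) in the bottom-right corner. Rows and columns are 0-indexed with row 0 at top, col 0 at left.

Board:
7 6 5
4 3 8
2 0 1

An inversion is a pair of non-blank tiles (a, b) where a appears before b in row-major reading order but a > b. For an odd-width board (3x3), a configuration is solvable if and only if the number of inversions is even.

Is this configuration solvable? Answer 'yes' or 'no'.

Answer: no

Derivation:
Inversions (pairs i<j in row-major order where tile[i] > tile[j] > 0): 23
23 is odd, so the puzzle is not solvable.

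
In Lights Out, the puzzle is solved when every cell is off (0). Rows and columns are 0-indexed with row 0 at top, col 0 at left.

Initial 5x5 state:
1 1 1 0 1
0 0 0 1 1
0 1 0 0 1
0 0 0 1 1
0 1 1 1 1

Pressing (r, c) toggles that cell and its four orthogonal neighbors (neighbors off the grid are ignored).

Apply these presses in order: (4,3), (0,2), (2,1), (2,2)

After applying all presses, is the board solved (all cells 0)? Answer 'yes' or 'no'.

Answer: no

Derivation:
After press 1 at (4,3):
1 1 1 0 1
0 0 0 1 1
0 1 0 0 1
0 0 0 0 1
0 1 0 0 0

After press 2 at (0,2):
1 0 0 1 1
0 0 1 1 1
0 1 0 0 1
0 0 0 0 1
0 1 0 0 0

After press 3 at (2,1):
1 0 0 1 1
0 1 1 1 1
1 0 1 0 1
0 1 0 0 1
0 1 0 0 0

After press 4 at (2,2):
1 0 0 1 1
0 1 0 1 1
1 1 0 1 1
0 1 1 0 1
0 1 0 0 0

Lights still on: 14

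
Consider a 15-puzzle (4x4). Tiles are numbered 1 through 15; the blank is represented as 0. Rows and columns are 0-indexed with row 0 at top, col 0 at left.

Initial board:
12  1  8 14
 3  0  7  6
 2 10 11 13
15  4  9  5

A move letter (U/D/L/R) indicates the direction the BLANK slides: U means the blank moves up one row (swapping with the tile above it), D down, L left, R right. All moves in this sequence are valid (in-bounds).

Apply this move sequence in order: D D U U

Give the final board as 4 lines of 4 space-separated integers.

After move 1 (D):
12  1  8 14
 3 10  7  6
 2  0 11 13
15  4  9  5

After move 2 (D):
12  1  8 14
 3 10  7  6
 2  4 11 13
15  0  9  5

After move 3 (U):
12  1  8 14
 3 10  7  6
 2  0 11 13
15  4  9  5

After move 4 (U):
12  1  8 14
 3  0  7  6
 2 10 11 13
15  4  9  5

Answer: 12  1  8 14
 3  0  7  6
 2 10 11 13
15  4  9  5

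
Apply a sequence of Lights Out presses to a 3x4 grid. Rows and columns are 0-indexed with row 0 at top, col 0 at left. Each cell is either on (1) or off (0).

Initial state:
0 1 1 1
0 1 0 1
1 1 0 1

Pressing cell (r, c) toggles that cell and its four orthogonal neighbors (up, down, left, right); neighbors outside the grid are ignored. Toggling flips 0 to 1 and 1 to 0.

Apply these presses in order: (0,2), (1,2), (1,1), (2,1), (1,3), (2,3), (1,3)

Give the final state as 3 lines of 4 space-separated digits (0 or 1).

Answer: 0 1 1 0
1 0 1 1
0 1 1 0

Derivation:
After press 1 at (0,2):
0 0 0 0
0 1 1 1
1 1 0 1

After press 2 at (1,2):
0 0 1 0
0 0 0 0
1 1 1 1

After press 3 at (1,1):
0 1 1 0
1 1 1 0
1 0 1 1

After press 4 at (2,1):
0 1 1 0
1 0 1 0
0 1 0 1

After press 5 at (1,3):
0 1 1 1
1 0 0 1
0 1 0 0

After press 6 at (2,3):
0 1 1 1
1 0 0 0
0 1 1 1

After press 7 at (1,3):
0 1 1 0
1 0 1 1
0 1 1 0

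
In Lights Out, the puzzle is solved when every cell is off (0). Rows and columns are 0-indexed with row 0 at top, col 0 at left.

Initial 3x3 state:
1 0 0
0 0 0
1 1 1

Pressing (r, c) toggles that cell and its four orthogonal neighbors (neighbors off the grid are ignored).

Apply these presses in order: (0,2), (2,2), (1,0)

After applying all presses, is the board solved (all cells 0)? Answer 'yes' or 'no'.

After press 1 at (0,2):
1 1 1
0 0 1
1 1 1

After press 2 at (2,2):
1 1 1
0 0 0
1 0 0

After press 3 at (1,0):
0 1 1
1 1 0
0 0 0

Lights still on: 4

Answer: no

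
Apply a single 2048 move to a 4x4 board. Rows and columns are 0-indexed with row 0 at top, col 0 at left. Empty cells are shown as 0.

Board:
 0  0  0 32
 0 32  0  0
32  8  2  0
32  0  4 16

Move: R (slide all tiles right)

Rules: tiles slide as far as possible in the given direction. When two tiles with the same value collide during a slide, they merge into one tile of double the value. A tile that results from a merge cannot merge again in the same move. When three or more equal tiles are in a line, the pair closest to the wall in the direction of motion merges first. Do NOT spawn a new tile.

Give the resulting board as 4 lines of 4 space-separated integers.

Answer:  0  0  0 32
 0  0  0 32
 0 32  8  2
 0 32  4 16

Derivation:
Slide right:
row 0: [0, 0, 0, 32] -> [0, 0, 0, 32]
row 1: [0, 32, 0, 0] -> [0, 0, 0, 32]
row 2: [32, 8, 2, 0] -> [0, 32, 8, 2]
row 3: [32, 0, 4, 16] -> [0, 32, 4, 16]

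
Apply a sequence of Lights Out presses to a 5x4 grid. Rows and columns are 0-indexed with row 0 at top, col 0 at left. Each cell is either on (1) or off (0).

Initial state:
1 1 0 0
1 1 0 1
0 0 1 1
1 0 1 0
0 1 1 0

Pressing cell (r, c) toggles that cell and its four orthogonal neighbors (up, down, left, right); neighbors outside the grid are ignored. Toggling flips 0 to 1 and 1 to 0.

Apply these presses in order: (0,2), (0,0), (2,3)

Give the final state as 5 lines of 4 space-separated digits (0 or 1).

Answer: 0 1 1 1
0 1 1 0
0 0 0 0
1 0 1 1
0 1 1 0

Derivation:
After press 1 at (0,2):
1 0 1 1
1 1 1 1
0 0 1 1
1 0 1 0
0 1 1 0

After press 2 at (0,0):
0 1 1 1
0 1 1 1
0 0 1 1
1 0 1 0
0 1 1 0

After press 3 at (2,3):
0 1 1 1
0 1 1 0
0 0 0 0
1 0 1 1
0 1 1 0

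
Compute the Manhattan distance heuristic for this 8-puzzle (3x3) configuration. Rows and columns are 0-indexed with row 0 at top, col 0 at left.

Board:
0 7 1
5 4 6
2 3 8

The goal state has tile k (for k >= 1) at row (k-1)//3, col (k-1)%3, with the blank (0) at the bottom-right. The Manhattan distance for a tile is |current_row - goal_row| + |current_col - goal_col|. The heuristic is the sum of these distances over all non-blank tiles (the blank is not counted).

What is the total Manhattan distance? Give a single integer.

Tile 7: at (0,1), goal (2,0), distance |0-2|+|1-0| = 3
Tile 1: at (0,2), goal (0,0), distance |0-0|+|2-0| = 2
Tile 5: at (1,0), goal (1,1), distance |1-1|+|0-1| = 1
Tile 4: at (1,1), goal (1,0), distance |1-1|+|1-0| = 1
Tile 6: at (1,2), goal (1,2), distance |1-1|+|2-2| = 0
Tile 2: at (2,0), goal (0,1), distance |2-0|+|0-1| = 3
Tile 3: at (2,1), goal (0,2), distance |2-0|+|1-2| = 3
Tile 8: at (2,2), goal (2,1), distance |2-2|+|2-1| = 1
Sum: 3 + 2 + 1 + 1 + 0 + 3 + 3 + 1 = 14

Answer: 14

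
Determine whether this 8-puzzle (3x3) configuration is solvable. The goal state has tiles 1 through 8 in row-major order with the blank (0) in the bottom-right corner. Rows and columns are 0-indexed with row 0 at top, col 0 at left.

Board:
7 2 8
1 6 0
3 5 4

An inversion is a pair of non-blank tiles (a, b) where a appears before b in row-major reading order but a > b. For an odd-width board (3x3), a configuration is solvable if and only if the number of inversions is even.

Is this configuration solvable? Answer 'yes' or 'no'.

Answer: yes

Derivation:
Inversions (pairs i<j in row-major order where tile[i] > tile[j] > 0): 16
16 is even, so the puzzle is solvable.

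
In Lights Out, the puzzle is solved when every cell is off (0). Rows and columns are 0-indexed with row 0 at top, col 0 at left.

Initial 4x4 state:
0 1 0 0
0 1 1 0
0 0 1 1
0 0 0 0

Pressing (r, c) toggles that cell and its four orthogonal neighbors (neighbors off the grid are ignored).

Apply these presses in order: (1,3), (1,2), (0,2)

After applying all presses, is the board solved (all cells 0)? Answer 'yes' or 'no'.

After press 1 at (1,3):
0 1 0 1
0 1 0 1
0 0 1 0
0 0 0 0

After press 2 at (1,2):
0 1 1 1
0 0 1 0
0 0 0 0
0 0 0 0

After press 3 at (0,2):
0 0 0 0
0 0 0 0
0 0 0 0
0 0 0 0

Lights still on: 0

Answer: yes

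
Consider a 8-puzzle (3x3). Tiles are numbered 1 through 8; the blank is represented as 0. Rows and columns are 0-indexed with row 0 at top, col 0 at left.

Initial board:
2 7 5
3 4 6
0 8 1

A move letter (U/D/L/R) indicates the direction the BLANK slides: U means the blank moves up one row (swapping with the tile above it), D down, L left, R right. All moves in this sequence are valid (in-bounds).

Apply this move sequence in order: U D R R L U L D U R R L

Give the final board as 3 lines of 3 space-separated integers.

Answer: 2 7 5
3 0 6
8 4 1

Derivation:
After move 1 (U):
2 7 5
0 4 6
3 8 1

After move 2 (D):
2 7 5
3 4 6
0 8 1

After move 3 (R):
2 7 5
3 4 6
8 0 1

After move 4 (R):
2 7 5
3 4 6
8 1 0

After move 5 (L):
2 7 5
3 4 6
8 0 1

After move 6 (U):
2 7 5
3 0 6
8 4 1

After move 7 (L):
2 7 5
0 3 6
8 4 1

After move 8 (D):
2 7 5
8 3 6
0 4 1

After move 9 (U):
2 7 5
0 3 6
8 4 1

After move 10 (R):
2 7 5
3 0 6
8 4 1

After move 11 (R):
2 7 5
3 6 0
8 4 1

After move 12 (L):
2 7 5
3 0 6
8 4 1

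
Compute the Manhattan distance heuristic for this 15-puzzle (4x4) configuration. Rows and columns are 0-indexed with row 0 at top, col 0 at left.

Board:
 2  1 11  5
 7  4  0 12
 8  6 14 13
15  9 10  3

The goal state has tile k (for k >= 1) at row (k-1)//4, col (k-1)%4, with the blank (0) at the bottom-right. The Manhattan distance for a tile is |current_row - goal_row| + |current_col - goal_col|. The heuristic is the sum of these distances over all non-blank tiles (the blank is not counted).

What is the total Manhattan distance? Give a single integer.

Tile 2: at (0,0), goal (0,1), distance |0-0|+|0-1| = 1
Tile 1: at (0,1), goal (0,0), distance |0-0|+|1-0| = 1
Tile 11: at (0,2), goal (2,2), distance |0-2|+|2-2| = 2
Tile 5: at (0,3), goal (1,0), distance |0-1|+|3-0| = 4
Tile 7: at (1,0), goal (1,2), distance |1-1|+|0-2| = 2
Tile 4: at (1,1), goal (0,3), distance |1-0|+|1-3| = 3
Tile 12: at (1,3), goal (2,3), distance |1-2|+|3-3| = 1
Tile 8: at (2,0), goal (1,3), distance |2-1|+|0-3| = 4
Tile 6: at (2,1), goal (1,1), distance |2-1|+|1-1| = 1
Tile 14: at (2,2), goal (3,1), distance |2-3|+|2-1| = 2
Tile 13: at (2,3), goal (3,0), distance |2-3|+|3-0| = 4
Tile 15: at (3,0), goal (3,2), distance |3-3|+|0-2| = 2
Tile 9: at (3,1), goal (2,0), distance |3-2|+|1-0| = 2
Tile 10: at (3,2), goal (2,1), distance |3-2|+|2-1| = 2
Tile 3: at (3,3), goal (0,2), distance |3-0|+|3-2| = 4
Sum: 1 + 1 + 2 + 4 + 2 + 3 + 1 + 4 + 1 + 2 + 4 + 2 + 2 + 2 + 4 = 35

Answer: 35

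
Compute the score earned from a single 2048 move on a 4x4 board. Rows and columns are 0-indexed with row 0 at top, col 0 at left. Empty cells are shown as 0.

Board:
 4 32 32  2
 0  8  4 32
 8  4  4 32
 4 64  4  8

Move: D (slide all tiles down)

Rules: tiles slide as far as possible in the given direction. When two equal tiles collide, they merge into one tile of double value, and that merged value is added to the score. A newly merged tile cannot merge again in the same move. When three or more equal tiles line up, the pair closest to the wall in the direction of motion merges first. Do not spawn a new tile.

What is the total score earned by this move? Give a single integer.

Slide down:
col 0: [4, 0, 8, 4] -> [0, 4, 8, 4]  score +0 (running 0)
col 1: [32, 8, 4, 64] -> [32, 8, 4, 64]  score +0 (running 0)
col 2: [32, 4, 4, 4] -> [0, 32, 4, 8]  score +8 (running 8)
col 3: [2, 32, 32, 8] -> [0, 2, 64, 8]  score +64 (running 72)
Board after move:
 0 32  0  0
 4  8 32  2
 8  4  4 64
 4 64  8  8

Answer: 72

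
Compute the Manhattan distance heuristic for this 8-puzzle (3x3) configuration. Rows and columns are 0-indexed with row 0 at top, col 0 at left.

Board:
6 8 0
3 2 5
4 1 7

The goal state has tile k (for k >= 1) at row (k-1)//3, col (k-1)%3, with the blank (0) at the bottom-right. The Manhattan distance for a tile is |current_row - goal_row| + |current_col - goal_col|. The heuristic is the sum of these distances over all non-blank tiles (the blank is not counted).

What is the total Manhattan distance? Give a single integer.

Tile 6: at (0,0), goal (1,2), distance |0-1|+|0-2| = 3
Tile 8: at (0,1), goal (2,1), distance |0-2|+|1-1| = 2
Tile 3: at (1,0), goal (0,2), distance |1-0|+|0-2| = 3
Tile 2: at (1,1), goal (0,1), distance |1-0|+|1-1| = 1
Tile 5: at (1,2), goal (1,1), distance |1-1|+|2-1| = 1
Tile 4: at (2,0), goal (1,0), distance |2-1|+|0-0| = 1
Tile 1: at (2,1), goal (0,0), distance |2-0|+|1-0| = 3
Tile 7: at (2,2), goal (2,0), distance |2-2|+|2-0| = 2
Sum: 3 + 2 + 3 + 1 + 1 + 1 + 3 + 2 = 16

Answer: 16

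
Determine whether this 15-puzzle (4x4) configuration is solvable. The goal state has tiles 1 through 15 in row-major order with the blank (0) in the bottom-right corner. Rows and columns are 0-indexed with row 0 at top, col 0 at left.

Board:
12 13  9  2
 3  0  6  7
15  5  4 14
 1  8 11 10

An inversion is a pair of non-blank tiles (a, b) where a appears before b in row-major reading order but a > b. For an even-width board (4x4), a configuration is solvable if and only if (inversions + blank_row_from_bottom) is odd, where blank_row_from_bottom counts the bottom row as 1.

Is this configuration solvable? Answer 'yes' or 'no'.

Answer: no

Derivation:
Inversions: 53
Blank is in row 1 (0-indexed from top), which is row 3 counting from the bottom (bottom = 1).
53 + 3 = 56, which is even, so the puzzle is not solvable.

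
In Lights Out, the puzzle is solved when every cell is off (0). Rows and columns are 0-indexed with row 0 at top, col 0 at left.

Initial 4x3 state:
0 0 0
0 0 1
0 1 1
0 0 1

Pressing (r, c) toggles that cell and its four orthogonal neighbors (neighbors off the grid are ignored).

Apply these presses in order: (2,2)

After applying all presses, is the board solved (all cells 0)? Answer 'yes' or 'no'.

After press 1 at (2,2):
0 0 0
0 0 0
0 0 0
0 0 0

Lights still on: 0

Answer: yes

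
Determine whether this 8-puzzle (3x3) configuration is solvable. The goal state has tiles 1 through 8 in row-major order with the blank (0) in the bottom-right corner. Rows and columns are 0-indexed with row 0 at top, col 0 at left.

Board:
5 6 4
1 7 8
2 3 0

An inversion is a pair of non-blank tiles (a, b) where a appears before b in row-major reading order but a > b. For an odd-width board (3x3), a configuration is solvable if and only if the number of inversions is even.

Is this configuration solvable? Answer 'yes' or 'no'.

Answer: no

Derivation:
Inversions (pairs i<j in row-major order where tile[i] > tile[j] > 0): 15
15 is odd, so the puzzle is not solvable.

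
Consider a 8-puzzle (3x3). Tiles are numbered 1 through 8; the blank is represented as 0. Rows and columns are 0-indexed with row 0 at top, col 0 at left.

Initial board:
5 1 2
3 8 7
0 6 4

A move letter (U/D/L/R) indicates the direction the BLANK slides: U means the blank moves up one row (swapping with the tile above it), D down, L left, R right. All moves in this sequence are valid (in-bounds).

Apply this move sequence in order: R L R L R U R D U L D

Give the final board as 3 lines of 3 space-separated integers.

After move 1 (R):
5 1 2
3 8 7
6 0 4

After move 2 (L):
5 1 2
3 8 7
0 6 4

After move 3 (R):
5 1 2
3 8 7
6 0 4

After move 4 (L):
5 1 2
3 8 7
0 6 4

After move 5 (R):
5 1 2
3 8 7
6 0 4

After move 6 (U):
5 1 2
3 0 7
6 8 4

After move 7 (R):
5 1 2
3 7 0
6 8 4

After move 8 (D):
5 1 2
3 7 4
6 8 0

After move 9 (U):
5 1 2
3 7 0
6 8 4

After move 10 (L):
5 1 2
3 0 7
6 8 4

After move 11 (D):
5 1 2
3 8 7
6 0 4

Answer: 5 1 2
3 8 7
6 0 4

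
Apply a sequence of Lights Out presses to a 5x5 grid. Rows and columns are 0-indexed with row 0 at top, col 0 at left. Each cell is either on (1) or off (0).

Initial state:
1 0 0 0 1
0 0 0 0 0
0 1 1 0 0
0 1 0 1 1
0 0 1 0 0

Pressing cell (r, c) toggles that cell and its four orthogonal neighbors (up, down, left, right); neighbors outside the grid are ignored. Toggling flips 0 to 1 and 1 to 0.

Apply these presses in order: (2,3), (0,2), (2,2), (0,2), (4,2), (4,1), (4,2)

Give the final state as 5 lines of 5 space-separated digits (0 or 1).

After press 1 at (2,3):
1 0 0 0 1
0 0 0 1 0
0 1 0 1 1
0 1 0 0 1
0 0 1 0 0

After press 2 at (0,2):
1 1 1 1 1
0 0 1 1 0
0 1 0 1 1
0 1 0 0 1
0 0 1 0 0

After press 3 at (2,2):
1 1 1 1 1
0 0 0 1 0
0 0 1 0 1
0 1 1 0 1
0 0 1 0 0

After press 4 at (0,2):
1 0 0 0 1
0 0 1 1 0
0 0 1 0 1
0 1 1 0 1
0 0 1 0 0

After press 5 at (4,2):
1 0 0 0 1
0 0 1 1 0
0 0 1 0 1
0 1 0 0 1
0 1 0 1 0

After press 6 at (4,1):
1 0 0 0 1
0 0 1 1 0
0 0 1 0 1
0 0 0 0 1
1 0 1 1 0

After press 7 at (4,2):
1 0 0 0 1
0 0 1 1 0
0 0 1 0 1
0 0 1 0 1
1 1 0 0 0

Answer: 1 0 0 0 1
0 0 1 1 0
0 0 1 0 1
0 0 1 0 1
1 1 0 0 0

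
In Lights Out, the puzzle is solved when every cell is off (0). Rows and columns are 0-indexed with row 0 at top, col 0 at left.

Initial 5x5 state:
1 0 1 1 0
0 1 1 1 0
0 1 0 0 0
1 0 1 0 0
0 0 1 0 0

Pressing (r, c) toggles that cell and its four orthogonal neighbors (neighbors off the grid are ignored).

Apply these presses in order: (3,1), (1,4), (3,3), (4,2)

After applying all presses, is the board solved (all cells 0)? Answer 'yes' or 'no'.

After press 1 at (3,1):
1 0 1 1 0
0 1 1 1 0
0 0 0 0 0
0 1 0 0 0
0 1 1 0 0

After press 2 at (1,4):
1 0 1 1 1
0 1 1 0 1
0 0 0 0 1
0 1 0 0 0
0 1 1 0 0

After press 3 at (3,3):
1 0 1 1 1
0 1 1 0 1
0 0 0 1 1
0 1 1 1 1
0 1 1 1 0

After press 4 at (4,2):
1 0 1 1 1
0 1 1 0 1
0 0 0 1 1
0 1 0 1 1
0 0 0 0 0

Lights still on: 12

Answer: no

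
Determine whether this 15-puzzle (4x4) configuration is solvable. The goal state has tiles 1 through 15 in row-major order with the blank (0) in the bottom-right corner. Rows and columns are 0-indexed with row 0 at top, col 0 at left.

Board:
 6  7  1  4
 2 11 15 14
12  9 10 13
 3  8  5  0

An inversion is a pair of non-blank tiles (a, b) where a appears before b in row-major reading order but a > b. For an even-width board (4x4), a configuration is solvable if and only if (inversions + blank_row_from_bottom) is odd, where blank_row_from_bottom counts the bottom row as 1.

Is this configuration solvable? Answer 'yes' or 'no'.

Answer: no

Derivation:
Inversions: 47
Blank is in row 3 (0-indexed from top), which is row 1 counting from the bottom (bottom = 1).
47 + 1 = 48, which is even, so the puzzle is not solvable.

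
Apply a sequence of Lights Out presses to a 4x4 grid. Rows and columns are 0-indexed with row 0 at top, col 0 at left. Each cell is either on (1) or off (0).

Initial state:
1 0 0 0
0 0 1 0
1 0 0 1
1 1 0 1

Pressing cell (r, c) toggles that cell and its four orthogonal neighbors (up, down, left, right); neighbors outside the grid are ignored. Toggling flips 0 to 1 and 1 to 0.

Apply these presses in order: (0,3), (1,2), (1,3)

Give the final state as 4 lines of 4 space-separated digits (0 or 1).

Answer: 1 0 0 0
0 1 1 1
1 0 1 0
1 1 0 1

Derivation:
After press 1 at (0,3):
1 0 1 1
0 0 1 1
1 0 0 1
1 1 0 1

After press 2 at (1,2):
1 0 0 1
0 1 0 0
1 0 1 1
1 1 0 1

After press 3 at (1,3):
1 0 0 0
0 1 1 1
1 0 1 0
1 1 0 1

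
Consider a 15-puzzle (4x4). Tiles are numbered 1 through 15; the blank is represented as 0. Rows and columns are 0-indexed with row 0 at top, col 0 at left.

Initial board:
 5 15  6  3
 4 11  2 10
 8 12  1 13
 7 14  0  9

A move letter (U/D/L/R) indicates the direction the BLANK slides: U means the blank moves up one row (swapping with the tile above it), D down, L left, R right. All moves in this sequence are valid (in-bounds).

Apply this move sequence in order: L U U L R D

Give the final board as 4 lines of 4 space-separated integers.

After move 1 (L):
 5 15  6  3
 4 11  2 10
 8 12  1 13
 7  0 14  9

After move 2 (U):
 5 15  6  3
 4 11  2 10
 8  0  1 13
 7 12 14  9

After move 3 (U):
 5 15  6  3
 4  0  2 10
 8 11  1 13
 7 12 14  9

After move 4 (L):
 5 15  6  3
 0  4  2 10
 8 11  1 13
 7 12 14  9

After move 5 (R):
 5 15  6  3
 4  0  2 10
 8 11  1 13
 7 12 14  9

After move 6 (D):
 5 15  6  3
 4 11  2 10
 8  0  1 13
 7 12 14  9

Answer:  5 15  6  3
 4 11  2 10
 8  0  1 13
 7 12 14  9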